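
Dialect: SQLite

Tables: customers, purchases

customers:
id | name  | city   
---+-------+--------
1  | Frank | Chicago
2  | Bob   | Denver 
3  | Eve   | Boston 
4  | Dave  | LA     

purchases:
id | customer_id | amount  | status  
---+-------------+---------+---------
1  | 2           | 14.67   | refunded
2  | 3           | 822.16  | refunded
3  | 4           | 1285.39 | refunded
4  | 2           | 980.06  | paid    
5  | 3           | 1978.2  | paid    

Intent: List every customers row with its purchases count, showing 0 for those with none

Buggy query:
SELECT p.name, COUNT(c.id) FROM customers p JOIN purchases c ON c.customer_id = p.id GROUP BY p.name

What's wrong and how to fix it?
Bug: INNER JOIN drops customers rows that have no matching purchases rows

Fix: Use LEFT JOIN so parents without children still appear (COUNT(c.id) gives 0)

Corrected query:
SELECT p.name, COUNT(c.id) FROM customers p LEFT JOIN purchases c ON c.customer_id = p.id GROUP BY p.name

Result:
name  | COUNT(c.id)
------+------------
Bob   | 2          
Dave  | 1          
Eve   | 2          
Frank | 0          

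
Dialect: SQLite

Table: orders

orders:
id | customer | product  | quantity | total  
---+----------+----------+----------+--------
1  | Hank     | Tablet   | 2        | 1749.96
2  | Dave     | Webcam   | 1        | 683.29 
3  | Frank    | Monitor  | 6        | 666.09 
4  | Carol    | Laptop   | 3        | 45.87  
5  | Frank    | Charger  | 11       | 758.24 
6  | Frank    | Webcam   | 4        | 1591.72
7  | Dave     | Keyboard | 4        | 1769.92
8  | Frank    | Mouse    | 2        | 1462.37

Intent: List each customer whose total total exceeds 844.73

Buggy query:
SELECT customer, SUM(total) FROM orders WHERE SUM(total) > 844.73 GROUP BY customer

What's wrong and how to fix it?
Bug: WHERE runs before GROUP BY, so aggregates aren't available there

Fix: Move the aggregate condition to a HAVING clause

Corrected query:
SELECT customer, SUM(total) FROM orders GROUP BY customer HAVING SUM(total) > 844.73

Result:
customer | SUM(total)
---------+-----------
Dave     | 2453.21   
Frank    | 4478.42   
Hank     | 1749.96   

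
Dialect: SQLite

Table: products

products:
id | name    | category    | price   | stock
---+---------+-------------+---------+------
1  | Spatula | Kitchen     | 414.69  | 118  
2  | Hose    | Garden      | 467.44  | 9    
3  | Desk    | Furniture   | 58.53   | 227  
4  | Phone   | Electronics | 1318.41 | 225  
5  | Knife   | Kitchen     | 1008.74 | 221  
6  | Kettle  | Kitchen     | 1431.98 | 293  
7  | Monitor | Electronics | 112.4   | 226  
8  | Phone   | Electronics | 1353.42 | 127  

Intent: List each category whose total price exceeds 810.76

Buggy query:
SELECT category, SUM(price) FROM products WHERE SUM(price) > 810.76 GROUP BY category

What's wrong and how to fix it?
Bug: SUM(price) is an aggregate, but WHERE filters rows before aggregation

Fix: Use HAVING (which filters groups after aggregation) instead of WHERE

Corrected query:
SELECT category, SUM(price) FROM products GROUP BY category HAVING SUM(price) > 810.76

Result:
category    | SUM(price)
------------+-----------
Electronics | 2784.23   
Kitchen     | 2855.41   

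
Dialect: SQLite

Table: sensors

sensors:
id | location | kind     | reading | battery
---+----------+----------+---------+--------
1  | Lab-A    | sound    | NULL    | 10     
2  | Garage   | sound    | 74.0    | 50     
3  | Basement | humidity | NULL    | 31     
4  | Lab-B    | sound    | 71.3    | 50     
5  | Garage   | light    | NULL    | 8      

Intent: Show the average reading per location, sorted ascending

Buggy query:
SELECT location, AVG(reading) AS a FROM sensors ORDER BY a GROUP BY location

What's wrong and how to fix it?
Bug: GROUP BY must precede ORDER BY

Fix: Reorder: SELECT … FROM … GROUP BY … ORDER BY …

Corrected query:
SELECT location, AVG(reading) AS a FROM sensors GROUP BY location ORDER BY a

Result:
location | a   
---------+-----
Basement | NULL
Lab-A    | NULL
Lab-B    | 71.3
Garage   | 74  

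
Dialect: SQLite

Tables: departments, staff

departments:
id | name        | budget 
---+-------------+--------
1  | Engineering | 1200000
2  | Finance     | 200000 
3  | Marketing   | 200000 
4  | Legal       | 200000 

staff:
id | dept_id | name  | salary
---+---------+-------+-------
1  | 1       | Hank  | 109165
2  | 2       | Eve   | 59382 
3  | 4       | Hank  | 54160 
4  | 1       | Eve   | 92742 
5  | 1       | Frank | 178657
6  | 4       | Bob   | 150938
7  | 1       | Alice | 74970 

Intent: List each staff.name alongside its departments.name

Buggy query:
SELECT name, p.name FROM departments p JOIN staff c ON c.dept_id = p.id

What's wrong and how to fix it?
Bug: Both tables have a 'name' column; the unqualified reference is ambiguous

Fix: Prefix ambiguous columns with the table alias

Corrected query:
SELECT c.name, p.name FROM departments p JOIN staff c ON c.dept_id = p.id

Result:
name  | name       
------+------------
Hank  | Engineering
Eve   | Finance    
Hank  | Legal      
Eve   | Engineering
Frank | Engineering
Bob   | Legal      
Alice | Engineering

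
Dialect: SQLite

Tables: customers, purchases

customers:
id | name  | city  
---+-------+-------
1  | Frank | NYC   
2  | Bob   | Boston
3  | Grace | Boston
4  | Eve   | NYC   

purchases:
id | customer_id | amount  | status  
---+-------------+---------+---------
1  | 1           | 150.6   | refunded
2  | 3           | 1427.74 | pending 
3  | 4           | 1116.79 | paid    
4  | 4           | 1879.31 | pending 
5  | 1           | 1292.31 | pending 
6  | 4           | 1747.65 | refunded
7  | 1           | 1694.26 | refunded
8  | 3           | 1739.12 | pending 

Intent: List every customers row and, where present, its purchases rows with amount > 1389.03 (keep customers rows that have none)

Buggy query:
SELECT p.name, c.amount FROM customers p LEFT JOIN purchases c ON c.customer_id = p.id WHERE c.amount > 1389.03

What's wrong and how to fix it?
Bug: A WHERE condition on the right-hand table after LEFT JOIN drops unmatched parents

Fix: Put 'c.amount > 1389.03' in the JOIN's ON clause instead of WHERE

Corrected query:
SELECT p.name, c.amount FROM customers p LEFT JOIN purchases c ON c.customer_id = p.id AND c.amount > 1389.03

Result:
name  | amount 
------+--------
Frank | 1694.26
Bob   | NULL   
Grace | 1427.74
Grace | 1739.12
Eve   | 1747.65
Eve   | 1879.31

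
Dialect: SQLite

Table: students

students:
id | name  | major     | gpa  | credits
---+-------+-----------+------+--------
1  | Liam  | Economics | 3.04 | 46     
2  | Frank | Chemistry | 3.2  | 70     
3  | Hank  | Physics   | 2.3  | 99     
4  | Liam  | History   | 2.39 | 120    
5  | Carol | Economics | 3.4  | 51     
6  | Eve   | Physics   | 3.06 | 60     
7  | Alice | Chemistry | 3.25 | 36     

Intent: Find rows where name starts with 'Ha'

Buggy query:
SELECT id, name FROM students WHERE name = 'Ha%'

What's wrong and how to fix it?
Bug: Wildcards only work with LIKE; '=' treats '%' as a literal character

Fix: Use LIKE for wildcard pattern matching

Corrected query:
SELECT id, name FROM students WHERE name LIKE 'Ha%'

Result:
id | name
---+-----
3  | Hank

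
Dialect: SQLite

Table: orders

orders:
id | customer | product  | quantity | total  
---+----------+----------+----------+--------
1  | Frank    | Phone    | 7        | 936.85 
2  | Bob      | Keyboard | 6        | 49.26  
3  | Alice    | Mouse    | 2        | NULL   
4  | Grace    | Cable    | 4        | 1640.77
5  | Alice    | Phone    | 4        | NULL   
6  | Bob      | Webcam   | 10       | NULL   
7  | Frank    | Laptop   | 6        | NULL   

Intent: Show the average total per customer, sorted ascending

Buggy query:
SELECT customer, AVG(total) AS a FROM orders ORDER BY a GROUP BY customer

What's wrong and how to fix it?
Bug: ORDER BY appears before GROUP BY; SQL clause order requires GROUP BY first

Fix: Move ORDER BY to the end, after GROUP BY

Corrected query:
SELECT customer, AVG(total) AS a FROM orders GROUP BY customer ORDER BY a

Result:
customer | a      
---------+--------
Alice    | NULL   
Bob      | 49.26  
Frank    | 936.85 
Grace    | 1640.77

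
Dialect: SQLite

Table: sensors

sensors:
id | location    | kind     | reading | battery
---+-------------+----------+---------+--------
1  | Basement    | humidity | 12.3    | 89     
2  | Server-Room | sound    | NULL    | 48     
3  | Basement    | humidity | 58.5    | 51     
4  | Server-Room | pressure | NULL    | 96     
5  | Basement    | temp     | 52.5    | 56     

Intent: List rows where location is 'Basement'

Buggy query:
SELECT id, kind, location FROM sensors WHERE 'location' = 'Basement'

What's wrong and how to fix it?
Bug: Single quotes denote string literals in SQL; the column name is being compared as a constant string

Fix: Reference the column as location without single quotes

Corrected query:
SELECT id, kind, location FROM sensors WHERE location = 'Basement'

Result:
id | kind     | location
---+----------+---------
1  | humidity | Basement
3  | humidity | Basement
5  | temp     | Basement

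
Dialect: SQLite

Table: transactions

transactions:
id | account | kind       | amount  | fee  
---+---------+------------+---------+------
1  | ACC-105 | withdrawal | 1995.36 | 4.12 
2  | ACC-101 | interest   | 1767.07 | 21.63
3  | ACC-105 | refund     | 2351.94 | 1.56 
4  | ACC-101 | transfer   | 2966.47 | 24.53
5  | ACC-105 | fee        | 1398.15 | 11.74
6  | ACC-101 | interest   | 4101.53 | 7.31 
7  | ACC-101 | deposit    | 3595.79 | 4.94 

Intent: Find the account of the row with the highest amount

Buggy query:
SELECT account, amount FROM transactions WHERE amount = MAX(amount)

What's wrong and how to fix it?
Bug: WHERE is evaluated per row; an aggregate over the whole table isn't defined there

Fix: Wrap MAX in a scalar subquery so WHERE compares against a single value

Corrected query:
SELECT account, amount FROM transactions WHERE amount = (SELECT MAX(amount) FROM transactions)

Result:
account | amount 
--------+--------
ACC-101 | 4101.53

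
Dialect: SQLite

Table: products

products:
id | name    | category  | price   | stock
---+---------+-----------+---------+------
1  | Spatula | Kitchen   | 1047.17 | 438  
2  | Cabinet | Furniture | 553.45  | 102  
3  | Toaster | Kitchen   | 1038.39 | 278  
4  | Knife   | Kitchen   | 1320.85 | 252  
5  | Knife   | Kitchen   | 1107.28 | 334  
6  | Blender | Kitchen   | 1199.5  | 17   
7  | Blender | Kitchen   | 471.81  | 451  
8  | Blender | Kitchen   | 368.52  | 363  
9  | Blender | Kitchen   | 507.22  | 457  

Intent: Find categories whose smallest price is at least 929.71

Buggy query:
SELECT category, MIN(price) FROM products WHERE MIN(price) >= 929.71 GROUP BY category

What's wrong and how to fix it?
Bug: Aggregates like MIN are computed per group after WHERE runs

Fix: Use HAVING for the per-group MIN condition

Corrected query:
SELECT category, MIN(price) FROM products GROUP BY category HAVING MIN(price) >= 929.71

Result:
(no rows)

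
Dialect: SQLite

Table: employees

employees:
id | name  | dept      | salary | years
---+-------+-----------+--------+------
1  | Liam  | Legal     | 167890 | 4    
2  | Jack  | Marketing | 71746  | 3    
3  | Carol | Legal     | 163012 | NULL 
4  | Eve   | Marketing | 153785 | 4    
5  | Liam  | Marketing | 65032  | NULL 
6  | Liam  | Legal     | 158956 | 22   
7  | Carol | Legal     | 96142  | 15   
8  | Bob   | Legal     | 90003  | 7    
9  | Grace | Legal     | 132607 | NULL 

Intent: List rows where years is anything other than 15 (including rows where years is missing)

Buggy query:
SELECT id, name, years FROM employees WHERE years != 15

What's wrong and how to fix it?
Bug: Inequality against NULL is unknown, not true; rows with NULL are dropped

Fix: Add an explicit OR years IS NULL to include the missing-value rows

Corrected query:
SELECT id, name, years FROM employees WHERE years != 15 OR years IS NULL

Result:
id | name  | years
---+-------+------
1  | Liam  | 4    
2  | Jack  | 3    
3  | Carol | NULL 
4  | Eve   | 4    
5  | Liam  | NULL 
6  | Liam  | 22   
8  | Bob   | 7    
9  | Grace | NULL 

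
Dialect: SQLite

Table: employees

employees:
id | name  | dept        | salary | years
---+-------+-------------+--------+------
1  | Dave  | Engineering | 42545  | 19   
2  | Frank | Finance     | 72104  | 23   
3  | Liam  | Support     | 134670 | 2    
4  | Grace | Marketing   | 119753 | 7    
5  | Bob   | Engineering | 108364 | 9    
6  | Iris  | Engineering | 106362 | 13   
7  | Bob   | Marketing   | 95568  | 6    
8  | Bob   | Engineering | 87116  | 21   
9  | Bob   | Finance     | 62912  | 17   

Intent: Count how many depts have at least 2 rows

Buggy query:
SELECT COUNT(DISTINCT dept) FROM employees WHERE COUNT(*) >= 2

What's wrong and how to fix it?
Bug: COUNT(*) cannot appear in WHERE; the per-group count doesn't exist yet

Fix: Use a subquery that GROUPs and filters with HAVING, then count its rows

Corrected query:
SELECT COUNT(*) FROM (SELECT dept FROM employees GROUP BY dept HAVING COUNT(*) >= 2)

Result:
COUNT(*)
--------
3       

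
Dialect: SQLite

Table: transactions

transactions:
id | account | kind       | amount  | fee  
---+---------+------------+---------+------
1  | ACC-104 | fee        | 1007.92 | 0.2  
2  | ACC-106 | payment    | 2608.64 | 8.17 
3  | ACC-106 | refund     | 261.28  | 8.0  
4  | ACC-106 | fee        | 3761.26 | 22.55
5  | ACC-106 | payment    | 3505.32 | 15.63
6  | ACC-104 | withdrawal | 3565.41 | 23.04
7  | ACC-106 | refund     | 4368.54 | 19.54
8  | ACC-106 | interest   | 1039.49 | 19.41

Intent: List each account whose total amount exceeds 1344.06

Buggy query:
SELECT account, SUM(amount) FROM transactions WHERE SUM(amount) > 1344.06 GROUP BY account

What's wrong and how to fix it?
Bug: SUM(amount) is an aggregate, but WHERE filters rows before aggregation

Fix: Move the aggregate condition to a HAVING clause

Corrected query:
SELECT account, SUM(amount) FROM transactions GROUP BY account HAVING SUM(amount) > 1344.06

Result:
account | SUM(amount)
--------+------------
ACC-104 | 4573.33    
ACC-106 | 15544.53   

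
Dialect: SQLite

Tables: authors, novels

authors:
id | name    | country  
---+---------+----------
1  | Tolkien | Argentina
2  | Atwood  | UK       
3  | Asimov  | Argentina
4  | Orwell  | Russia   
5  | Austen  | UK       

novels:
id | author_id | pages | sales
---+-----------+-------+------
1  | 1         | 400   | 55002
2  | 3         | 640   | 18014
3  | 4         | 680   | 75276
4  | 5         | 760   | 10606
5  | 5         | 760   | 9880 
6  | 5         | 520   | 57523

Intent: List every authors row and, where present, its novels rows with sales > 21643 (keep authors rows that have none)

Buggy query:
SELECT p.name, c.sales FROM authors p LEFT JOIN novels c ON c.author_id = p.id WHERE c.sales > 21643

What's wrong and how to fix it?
Bug: Filtering c.sales in WHERE discards the NULL rows produced by LEFT JOIN, turning it into an inner join

Fix: Move the right-table condition into the ON clause so unmatched parents are kept

Corrected query:
SELECT p.name, c.sales FROM authors p LEFT JOIN novels c ON c.author_id = p.id AND c.sales > 21643

Result:
name    | sales
--------+------
Tolkien | 55002
Atwood  | NULL 
Asimov  | NULL 
Orwell  | 75276
Austen  | 57523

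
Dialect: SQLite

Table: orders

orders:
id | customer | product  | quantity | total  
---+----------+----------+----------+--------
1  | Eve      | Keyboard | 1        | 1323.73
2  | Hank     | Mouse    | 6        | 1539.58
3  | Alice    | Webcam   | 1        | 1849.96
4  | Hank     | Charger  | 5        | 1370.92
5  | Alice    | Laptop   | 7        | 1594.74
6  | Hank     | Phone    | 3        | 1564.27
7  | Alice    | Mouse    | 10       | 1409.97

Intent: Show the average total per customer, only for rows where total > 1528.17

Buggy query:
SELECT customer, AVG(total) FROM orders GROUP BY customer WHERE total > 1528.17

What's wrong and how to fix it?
Bug: Row-level WHERE must come before GROUP BY in the clause order

Fix: Move the WHERE clause before GROUP BY

Corrected query:
SELECT customer, AVG(total) FROM orders WHERE total > 1528.17 GROUP BY customer

Result:
customer | AVG(total)
---------+-----------
Alice    | 1722.35   
Hank     | 1551.925  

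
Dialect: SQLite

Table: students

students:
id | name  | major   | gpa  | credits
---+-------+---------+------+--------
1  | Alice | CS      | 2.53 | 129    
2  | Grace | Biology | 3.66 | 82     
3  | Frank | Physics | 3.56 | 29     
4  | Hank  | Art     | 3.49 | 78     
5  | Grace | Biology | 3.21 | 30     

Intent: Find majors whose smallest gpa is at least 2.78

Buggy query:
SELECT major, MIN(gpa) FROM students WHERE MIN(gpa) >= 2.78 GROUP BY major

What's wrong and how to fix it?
Bug: Aggregates like MIN are computed per group after WHERE runs

Fix: Replace WHERE with HAVING after the GROUP BY

Corrected query:
SELECT major, MIN(gpa) FROM students GROUP BY major HAVING MIN(gpa) >= 2.78

Result:
major   | MIN(gpa)
--------+---------
Art     | 3.49    
Biology | 3.21    
Physics | 3.56    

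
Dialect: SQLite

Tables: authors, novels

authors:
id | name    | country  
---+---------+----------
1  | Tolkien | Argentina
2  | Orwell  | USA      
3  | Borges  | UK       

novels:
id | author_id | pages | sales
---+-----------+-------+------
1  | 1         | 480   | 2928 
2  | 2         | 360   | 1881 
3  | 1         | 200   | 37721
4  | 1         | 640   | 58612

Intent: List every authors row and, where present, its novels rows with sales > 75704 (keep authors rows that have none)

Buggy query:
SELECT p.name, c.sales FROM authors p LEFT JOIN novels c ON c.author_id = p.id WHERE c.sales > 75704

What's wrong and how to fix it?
Bug: A WHERE condition on the right-hand table after LEFT JOIN drops unmatched parents

Fix: Move the right-table condition into the ON clause so unmatched parents are kept

Corrected query:
SELECT p.name, c.sales FROM authors p LEFT JOIN novels c ON c.author_id = p.id AND c.sales > 75704

Result:
name    | sales
--------+------
Tolkien | NULL 
Orwell  | NULL 
Borges  | NULL 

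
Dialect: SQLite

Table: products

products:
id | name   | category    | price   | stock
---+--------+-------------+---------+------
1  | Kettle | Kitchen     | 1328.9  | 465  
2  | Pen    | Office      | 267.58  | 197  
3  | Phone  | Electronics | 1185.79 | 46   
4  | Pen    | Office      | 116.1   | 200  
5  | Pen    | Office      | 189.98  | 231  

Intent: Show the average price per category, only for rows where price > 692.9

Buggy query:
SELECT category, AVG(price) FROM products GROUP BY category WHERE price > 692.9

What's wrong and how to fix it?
Bug: WHERE cannot follow GROUP BY

Fix: Place WHERE between FROM and GROUP BY

Corrected query:
SELECT category, AVG(price) FROM products WHERE price > 692.9 GROUP BY category

Result:
category    | AVG(price)
------------+-----------
Electronics | 1185.79   
Kitchen     | 1328.9    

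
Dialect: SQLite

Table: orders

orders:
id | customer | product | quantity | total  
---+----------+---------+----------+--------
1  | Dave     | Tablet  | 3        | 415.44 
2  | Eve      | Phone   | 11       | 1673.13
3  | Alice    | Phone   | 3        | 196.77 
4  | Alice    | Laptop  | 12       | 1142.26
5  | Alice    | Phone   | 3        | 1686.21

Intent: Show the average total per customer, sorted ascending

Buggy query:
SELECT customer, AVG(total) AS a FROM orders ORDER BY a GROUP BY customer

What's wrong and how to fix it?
Bug: ORDER BY appears before GROUP BY; SQL clause order requires GROUP BY first

Fix: Reorder: SELECT … FROM … GROUP BY … ORDER BY …

Corrected query:
SELECT customer, AVG(total) AS a FROM orders GROUP BY customer ORDER BY a

Result:
customer | a          
---------+------------
Dave     | 415.44     
Alice    | 1008.413333
Eve      | 1673.13    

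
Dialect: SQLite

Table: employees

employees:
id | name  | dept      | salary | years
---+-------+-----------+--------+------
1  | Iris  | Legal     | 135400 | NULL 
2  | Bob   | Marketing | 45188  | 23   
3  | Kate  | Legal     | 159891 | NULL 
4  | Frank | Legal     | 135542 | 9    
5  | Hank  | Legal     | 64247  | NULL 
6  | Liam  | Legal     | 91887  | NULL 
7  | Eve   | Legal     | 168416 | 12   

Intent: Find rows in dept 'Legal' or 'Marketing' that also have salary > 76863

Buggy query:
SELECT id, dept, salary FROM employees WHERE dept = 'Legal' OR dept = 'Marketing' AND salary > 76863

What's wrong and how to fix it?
Bug: Without parentheses, AND is evaluated before OR, so the salary filter only applies to the 'Marketing' branch

Fix: Add parentheses around the OR so the AND applies to both alternatives

Corrected query:
SELECT id, dept, salary FROM employees WHERE (dept = 'Legal' OR dept = 'Marketing') AND salary > 76863

Result:
id | dept  | salary
---+-------+-------
1  | Legal | 135400
3  | Legal | 159891
4  | Legal | 135542
6  | Legal | 91887 
7  | Legal | 168416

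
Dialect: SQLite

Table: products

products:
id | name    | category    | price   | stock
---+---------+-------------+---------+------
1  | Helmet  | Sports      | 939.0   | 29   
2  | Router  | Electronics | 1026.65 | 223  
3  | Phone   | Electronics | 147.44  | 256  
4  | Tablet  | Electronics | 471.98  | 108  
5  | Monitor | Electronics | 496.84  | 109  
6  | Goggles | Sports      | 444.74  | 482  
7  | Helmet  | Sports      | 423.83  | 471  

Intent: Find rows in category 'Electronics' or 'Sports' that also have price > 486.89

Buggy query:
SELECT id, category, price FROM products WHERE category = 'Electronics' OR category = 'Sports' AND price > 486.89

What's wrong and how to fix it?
Bug: Without parentheses, AND is evaluated before OR, so the price filter only applies to the 'Sports' branch

Fix: Group the OR with parentheses (or use IN), then AND the threshold

Corrected query:
SELECT id, category, price FROM products WHERE (category = 'Electronics' OR category = 'Sports') AND price > 486.89

Result:
id | category    | price  
---+-------------+--------
1  | Sports      | 939    
2  | Electronics | 1026.65
5  | Electronics | 496.84 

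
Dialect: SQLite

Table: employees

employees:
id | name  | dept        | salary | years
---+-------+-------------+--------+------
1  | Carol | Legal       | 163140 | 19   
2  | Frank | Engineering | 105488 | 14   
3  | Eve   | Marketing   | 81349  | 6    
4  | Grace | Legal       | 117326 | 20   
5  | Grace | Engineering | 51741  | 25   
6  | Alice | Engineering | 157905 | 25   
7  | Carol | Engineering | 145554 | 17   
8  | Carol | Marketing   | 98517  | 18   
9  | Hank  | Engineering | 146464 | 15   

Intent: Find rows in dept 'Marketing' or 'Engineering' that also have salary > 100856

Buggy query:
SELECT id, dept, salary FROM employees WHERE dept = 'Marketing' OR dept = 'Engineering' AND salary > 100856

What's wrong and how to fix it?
Bug: Without parentheses, AND is evaluated before OR, so the salary filter only applies to the 'Engineering' branch

Fix: Add parentheses around the OR so the AND applies to both alternatives

Corrected query:
SELECT id, dept, salary FROM employees WHERE (dept = 'Marketing' OR dept = 'Engineering') AND salary > 100856

Result:
id | dept        | salary
---+-------------+-------
2  | Engineering | 105488
6  | Engineering | 157905
7  | Engineering | 145554
9  | Engineering | 146464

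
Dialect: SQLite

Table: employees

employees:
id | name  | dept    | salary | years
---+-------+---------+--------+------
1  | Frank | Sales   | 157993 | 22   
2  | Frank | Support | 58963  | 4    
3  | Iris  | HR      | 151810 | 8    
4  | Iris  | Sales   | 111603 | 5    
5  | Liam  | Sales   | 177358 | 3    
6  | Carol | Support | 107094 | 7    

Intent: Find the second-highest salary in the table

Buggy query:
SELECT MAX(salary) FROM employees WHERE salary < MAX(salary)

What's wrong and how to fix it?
Bug: The inner MAX is an aggregate inside WHERE, which is not allowed

Fix: Compute the overall MAX in a subquery, then take MAX of rows below it

Corrected query:
SELECT MAX(salary) FROM employees WHERE salary < (SELECT MAX(salary) FROM employees)

Result:
MAX(salary)
-----------
157993     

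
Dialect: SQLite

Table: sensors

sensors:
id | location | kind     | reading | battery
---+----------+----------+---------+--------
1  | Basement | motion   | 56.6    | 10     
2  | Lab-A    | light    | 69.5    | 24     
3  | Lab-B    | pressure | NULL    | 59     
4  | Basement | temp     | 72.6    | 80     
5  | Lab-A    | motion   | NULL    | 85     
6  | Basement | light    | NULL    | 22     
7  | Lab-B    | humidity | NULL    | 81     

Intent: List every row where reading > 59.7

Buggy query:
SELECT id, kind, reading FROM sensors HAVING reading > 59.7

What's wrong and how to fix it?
Bug: HAVING filters the output of aggregation, but this query has no GROUP BY and no aggregate functions, so SQLite rejects it (HAVING clause on a non-aggregate query); the condition here is per row

Fix: Replace HAVING with WHERE since the condition applies to individual rows

Corrected query:
SELECT id, kind, reading FROM sensors WHERE reading > 59.7

Result:
id | kind  | reading
---+-------+--------
2  | light | 69.5   
4  | temp  | 72.6   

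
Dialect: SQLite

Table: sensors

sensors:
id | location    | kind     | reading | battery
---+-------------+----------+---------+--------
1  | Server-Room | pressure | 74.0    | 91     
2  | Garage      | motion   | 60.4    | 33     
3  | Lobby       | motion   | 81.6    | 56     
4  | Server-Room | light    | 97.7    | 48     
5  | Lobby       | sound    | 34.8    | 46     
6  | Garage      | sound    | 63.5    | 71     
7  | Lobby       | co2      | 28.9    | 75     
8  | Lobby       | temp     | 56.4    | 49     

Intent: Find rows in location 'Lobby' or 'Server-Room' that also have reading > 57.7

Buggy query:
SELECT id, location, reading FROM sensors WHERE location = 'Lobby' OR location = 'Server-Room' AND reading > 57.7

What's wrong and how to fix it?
Bug: AND binds tighter than OR, so this parses as location = 'Lobby' OR (location = 'Server-Room' AND reading > 57.7)

Fix: Add parentheses around the OR so the AND applies to both alternatives

Corrected query:
SELECT id, location, reading FROM sensors WHERE (location = 'Lobby' OR location = 'Server-Room') AND reading > 57.7

Result:
id | location    | reading
---+-------------+--------
1  | Server-Room | 74     
3  | Lobby       | 81.6   
4  | Server-Room | 97.7   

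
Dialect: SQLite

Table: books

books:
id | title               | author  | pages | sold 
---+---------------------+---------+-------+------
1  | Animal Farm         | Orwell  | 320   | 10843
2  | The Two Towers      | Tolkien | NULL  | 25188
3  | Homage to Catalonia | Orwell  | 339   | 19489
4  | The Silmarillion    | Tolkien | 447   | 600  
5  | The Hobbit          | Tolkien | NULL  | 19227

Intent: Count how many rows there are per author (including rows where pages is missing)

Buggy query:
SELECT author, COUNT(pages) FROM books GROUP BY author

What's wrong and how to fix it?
Bug: COUNT(pages) skips NULLs, so groups with missing pages are undercounted

Fix: Replace COUNT(pages) with COUNT(*)

Corrected query:
SELECT author, COUNT(*) FROM books GROUP BY author

Result:
author  | COUNT(*)
--------+---------
Orwell  | 2       
Tolkien | 3       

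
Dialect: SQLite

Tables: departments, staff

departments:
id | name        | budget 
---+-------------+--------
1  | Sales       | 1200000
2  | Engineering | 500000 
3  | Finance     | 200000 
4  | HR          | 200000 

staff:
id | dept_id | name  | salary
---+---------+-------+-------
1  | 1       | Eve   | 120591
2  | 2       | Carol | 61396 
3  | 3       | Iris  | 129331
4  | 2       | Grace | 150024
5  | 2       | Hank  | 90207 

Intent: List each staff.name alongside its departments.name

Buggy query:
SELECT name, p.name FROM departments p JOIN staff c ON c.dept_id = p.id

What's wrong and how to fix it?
Bug: 'name' exists in both joined tables, so the database can't tell which one is meant

Fix: Prefix ambiguous columns with the table alias

Corrected query:
SELECT c.name, p.name FROM departments p JOIN staff c ON c.dept_id = p.id

Result:
name  | name       
------+------------
Eve   | Sales      
Carol | Engineering
Iris  | Finance    
Grace | Engineering
Hank  | Engineering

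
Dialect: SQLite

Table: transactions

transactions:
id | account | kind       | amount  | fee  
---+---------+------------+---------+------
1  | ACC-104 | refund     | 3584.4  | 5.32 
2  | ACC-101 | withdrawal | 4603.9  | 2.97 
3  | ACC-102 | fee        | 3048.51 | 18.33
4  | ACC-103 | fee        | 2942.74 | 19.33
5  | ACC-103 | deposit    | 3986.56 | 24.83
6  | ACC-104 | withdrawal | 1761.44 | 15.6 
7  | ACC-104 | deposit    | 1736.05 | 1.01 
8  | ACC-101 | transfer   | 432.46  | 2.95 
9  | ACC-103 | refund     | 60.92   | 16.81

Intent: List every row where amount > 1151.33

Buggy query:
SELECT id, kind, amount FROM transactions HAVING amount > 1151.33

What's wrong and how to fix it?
Bug: HAVING filters the output of aggregation, but this query has no GROUP BY and no aggregate functions, so SQLite rejects it (HAVING clause on a non-aggregate query); the condition here is per row

Fix: Replace HAVING with WHERE since the condition applies to individual rows

Corrected query:
SELECT id, kind, amount FROM transactions WHERE amount > 1151.33

Result:
id | kind       | amount 
---+------------+--------
1  | refund     | 3584.4 
2  | withdrawal | 4603.9 
3  | fee        | 3048.51
4  | fee        | 2942.74
5  | deposit    | 3986.56
6  | withdrawal | 1761.44
7  | deposit    | 1736.05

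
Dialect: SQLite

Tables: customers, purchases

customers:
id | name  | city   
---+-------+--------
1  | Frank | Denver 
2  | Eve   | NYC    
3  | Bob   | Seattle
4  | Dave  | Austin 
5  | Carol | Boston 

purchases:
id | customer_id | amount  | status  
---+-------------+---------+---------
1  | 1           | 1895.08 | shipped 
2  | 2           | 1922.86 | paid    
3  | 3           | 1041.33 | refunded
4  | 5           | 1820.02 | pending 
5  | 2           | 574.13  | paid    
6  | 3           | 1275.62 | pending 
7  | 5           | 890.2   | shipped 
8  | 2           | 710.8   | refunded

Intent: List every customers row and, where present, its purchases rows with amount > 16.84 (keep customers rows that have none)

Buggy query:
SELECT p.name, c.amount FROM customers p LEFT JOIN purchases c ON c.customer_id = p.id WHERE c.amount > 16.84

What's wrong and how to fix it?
Bug: Filtering c.amount in WHERE discards the NULL rows produced by LEFT JOIN, turning it into an inner join

Fix: Put 'c.amount > 16.84' in the JOIN's ON clause instead of WHERE

Corrected query:
SELECT p.name, c.amount FROM customers p LEFT JOIN purchases c ON c.customer_id = p.id AND c.amount > 16.84

Result:
name  | amount 
------+--------
Frank | 1895.08
Eve   | 574.13 
Eve   | 710.8  
Eve   | 1922.86
Bob   | 1041.33
Bob   | 1275.62
Dave  | NULL   
Carol | 890.2  
Carol | 1820.02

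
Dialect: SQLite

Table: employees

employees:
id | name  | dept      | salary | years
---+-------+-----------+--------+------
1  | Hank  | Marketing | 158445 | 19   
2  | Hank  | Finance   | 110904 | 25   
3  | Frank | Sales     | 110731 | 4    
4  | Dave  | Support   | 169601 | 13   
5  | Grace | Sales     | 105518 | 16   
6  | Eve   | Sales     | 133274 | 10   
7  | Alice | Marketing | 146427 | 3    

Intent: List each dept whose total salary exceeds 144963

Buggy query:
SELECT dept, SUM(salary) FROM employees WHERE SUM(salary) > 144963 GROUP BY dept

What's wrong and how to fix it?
Bug: WHERE runs before GROUP BY, so aggregates aren't available there

Fix: Move the aggregate condition to a HAVING clause

Corrected query:
SELECT dept, SUM(salary) FROM employees GROUP BY dept HAVING SUM(salary) > 144963

Result:
dept      | SUM(salary)
----------+------------
Marketing | 304872     
Sales     | 349523     
Support   | 169601     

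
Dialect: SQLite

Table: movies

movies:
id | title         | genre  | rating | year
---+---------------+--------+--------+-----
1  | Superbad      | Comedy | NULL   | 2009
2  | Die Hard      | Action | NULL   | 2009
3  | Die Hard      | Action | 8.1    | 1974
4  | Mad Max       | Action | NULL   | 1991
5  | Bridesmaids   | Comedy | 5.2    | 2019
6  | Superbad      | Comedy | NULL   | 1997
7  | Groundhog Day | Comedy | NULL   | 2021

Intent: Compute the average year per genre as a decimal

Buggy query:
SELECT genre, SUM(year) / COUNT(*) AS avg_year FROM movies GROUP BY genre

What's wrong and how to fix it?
Bug: SUM(year) and COUNT(*) are both integers; the division truncates the fractional part

Fix: Cast one side to REAL so the division keeps the fractional part

Corrected query:
SELECT genre, SUM(year) * 1.0 / COUNT(*) AS avg_year FROM movies GROUP BY genre

Result:
genre  | avg_year   
-------+------------
Action | 1991.333333
Comedy | 2011.5     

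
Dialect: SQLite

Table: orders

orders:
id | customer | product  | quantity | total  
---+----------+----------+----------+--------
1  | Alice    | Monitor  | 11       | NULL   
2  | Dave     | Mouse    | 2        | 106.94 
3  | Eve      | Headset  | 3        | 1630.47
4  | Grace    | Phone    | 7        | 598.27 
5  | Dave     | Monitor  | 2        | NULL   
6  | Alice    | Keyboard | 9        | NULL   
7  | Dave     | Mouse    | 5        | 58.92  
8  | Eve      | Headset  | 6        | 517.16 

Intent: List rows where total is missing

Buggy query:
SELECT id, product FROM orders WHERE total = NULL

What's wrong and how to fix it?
Bug: '= NULL' is always unknown in SQL three-valued logic, so no rows match

Fix: Use IS NULL to test for NULL

Corrected query:
SELECT id, product FROM orders WHERE total IS NULL

Result:
id | product 
---+---------
1  | Monitor 
5  | Monitor 
6  | Keyboard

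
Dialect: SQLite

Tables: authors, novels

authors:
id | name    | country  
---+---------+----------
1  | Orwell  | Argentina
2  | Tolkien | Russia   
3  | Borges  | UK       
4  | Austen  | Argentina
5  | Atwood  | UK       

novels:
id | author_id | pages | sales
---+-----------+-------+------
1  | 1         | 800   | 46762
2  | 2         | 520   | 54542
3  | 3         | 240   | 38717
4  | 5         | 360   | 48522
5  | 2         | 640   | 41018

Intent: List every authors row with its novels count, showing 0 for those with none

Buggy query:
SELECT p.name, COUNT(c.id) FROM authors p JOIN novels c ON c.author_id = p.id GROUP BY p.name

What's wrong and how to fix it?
Bug: An inner join excludes parents with zero children

Fix: Switch to LEFT JOIN to retain unmatched parent rows

Corrected query:
SELECT p.name, COUNT(c.id) FROM authors p LEFT JOIN novels c ON c.author_id = p.id GROUP BY p.name

Result:
name    | COUNT(c.id)
--------+------------
Atwood  | 1          
Austen  | 0          
Borges  | 1          
Orwell  | 1          
Tolkien | 2          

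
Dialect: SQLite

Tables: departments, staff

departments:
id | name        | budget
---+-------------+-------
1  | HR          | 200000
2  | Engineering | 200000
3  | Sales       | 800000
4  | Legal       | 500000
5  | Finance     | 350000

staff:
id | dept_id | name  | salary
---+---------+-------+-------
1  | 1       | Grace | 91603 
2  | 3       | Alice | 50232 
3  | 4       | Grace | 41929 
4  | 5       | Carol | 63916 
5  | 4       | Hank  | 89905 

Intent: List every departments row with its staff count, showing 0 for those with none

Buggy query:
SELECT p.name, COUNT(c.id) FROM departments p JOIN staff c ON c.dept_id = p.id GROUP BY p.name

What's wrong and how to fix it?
Bug: INNER JOIN drops departments rows that have no matching staff rows

Fix: Switch to LEFT JOIN to retain unmatched parent rows

Corrected query:
SELECT p.name, COUNT(c.id) FROM departments p LEFT JOIN staff c ON c.dept_id = p.id GROUP BY p.name

Result:
name        | COUNT(c.id)
------------+------------
Engineering | 0          
Finance     | 1          
HR          | 1          
Legal       | 2          
Sales       | 1          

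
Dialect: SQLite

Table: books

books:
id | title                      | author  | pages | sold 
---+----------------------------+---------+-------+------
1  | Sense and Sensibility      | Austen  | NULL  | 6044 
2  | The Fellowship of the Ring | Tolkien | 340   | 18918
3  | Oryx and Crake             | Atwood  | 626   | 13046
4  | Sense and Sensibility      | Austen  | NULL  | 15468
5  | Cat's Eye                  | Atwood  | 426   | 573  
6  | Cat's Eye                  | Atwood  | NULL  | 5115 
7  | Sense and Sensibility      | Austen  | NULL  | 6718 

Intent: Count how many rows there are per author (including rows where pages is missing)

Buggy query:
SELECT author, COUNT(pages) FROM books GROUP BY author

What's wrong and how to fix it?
Bug: COUNT(column) counts non-NULL values only; rows with NULL pages aren't counted

Fix: Use COUNT(*) to count all rows regardless of NULL

Corrected query:
SELECT author, COUNT(*) FROM books GROUP BY author

Result:
author  | COUNT(*)
--------+---------
Atwood  | 3       
Austen  | 3       
Tolkien | 1       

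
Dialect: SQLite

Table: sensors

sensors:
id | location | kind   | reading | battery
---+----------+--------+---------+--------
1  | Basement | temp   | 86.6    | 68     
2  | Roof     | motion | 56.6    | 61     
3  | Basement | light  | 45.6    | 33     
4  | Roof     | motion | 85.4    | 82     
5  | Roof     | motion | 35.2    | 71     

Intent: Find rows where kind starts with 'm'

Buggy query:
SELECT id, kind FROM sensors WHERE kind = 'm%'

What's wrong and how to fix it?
Bug: Wildcards only work with LIKE; '=' treats '%' as a literal character

Fix: Replace '=' with LIKE so 'm%' is treated as a pattern

Corrected query:
SELECT id, kind FROM sensors WHERE kind LIKE 'm%'

Result:
id | kind  
---+-------
2  | motion
4  | motion
5  | motion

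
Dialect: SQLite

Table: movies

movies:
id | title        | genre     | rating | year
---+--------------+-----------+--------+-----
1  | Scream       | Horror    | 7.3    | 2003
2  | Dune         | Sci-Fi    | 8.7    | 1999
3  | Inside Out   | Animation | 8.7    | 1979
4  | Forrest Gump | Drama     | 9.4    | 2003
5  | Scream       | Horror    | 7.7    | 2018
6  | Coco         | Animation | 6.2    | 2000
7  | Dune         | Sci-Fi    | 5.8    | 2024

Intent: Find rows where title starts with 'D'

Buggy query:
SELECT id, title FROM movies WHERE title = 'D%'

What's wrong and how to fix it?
Bug: Wildcards only work with LIKE; '=' treats '%' as a literal character

Fix: Use LIKE for wildcard pattern matching

Corrected query:
SELECT id, title FROM movies WHERE title LIKE 'D%'

Result:
id | title
---+------
2  | Dune 
7  | Dune 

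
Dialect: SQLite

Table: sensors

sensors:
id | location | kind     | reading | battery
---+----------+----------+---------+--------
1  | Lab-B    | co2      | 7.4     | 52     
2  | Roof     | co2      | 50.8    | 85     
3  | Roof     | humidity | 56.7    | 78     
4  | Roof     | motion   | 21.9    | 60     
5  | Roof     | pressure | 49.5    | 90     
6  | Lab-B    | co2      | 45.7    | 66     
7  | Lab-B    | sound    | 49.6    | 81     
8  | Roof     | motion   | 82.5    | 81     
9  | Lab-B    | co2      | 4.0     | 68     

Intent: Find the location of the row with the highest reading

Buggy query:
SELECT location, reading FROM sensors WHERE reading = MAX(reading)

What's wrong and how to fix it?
Bug: WHERE is evaluated per row; an aggregate over the whole table isn't defined there

Fix: Use a subquery: WHERE reading = (SELECT MAX(reading) FROM sensors)

Corrected query:
SELECT location, reading FROM sensors WHERE reading = (SELECT MAX(reading) FROM sensors)

Result:
location | reading
---------+--------
Roof     | 82.5   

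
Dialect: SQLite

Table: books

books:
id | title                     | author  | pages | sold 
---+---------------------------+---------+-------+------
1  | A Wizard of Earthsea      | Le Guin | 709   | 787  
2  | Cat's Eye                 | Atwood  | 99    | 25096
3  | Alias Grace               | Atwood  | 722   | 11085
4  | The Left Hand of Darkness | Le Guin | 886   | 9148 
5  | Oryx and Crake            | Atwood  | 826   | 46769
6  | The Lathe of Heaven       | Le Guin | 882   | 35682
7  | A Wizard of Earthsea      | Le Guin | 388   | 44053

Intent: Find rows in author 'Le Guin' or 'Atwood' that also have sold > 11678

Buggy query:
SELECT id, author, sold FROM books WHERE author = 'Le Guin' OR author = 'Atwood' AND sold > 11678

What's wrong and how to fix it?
Bug: Without parentheses, AND is evaluated before OR, so the sold filter only applies to the 'Atwood' branch

Fix: Add parentheses around the OR so the AND applies to both alternatives

Corrected query:
SELECT id, author, sold FROM books WHERE (author = 'Le Guin' OR author = 'Atwood') AND sold > 11678

Result:
id | author  | sold 
---+---------+------
2  | Atwood  | 25096
5  | Atwood  | 46769
6  | Le Guin | 35682
7  | Le Guin | 44053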